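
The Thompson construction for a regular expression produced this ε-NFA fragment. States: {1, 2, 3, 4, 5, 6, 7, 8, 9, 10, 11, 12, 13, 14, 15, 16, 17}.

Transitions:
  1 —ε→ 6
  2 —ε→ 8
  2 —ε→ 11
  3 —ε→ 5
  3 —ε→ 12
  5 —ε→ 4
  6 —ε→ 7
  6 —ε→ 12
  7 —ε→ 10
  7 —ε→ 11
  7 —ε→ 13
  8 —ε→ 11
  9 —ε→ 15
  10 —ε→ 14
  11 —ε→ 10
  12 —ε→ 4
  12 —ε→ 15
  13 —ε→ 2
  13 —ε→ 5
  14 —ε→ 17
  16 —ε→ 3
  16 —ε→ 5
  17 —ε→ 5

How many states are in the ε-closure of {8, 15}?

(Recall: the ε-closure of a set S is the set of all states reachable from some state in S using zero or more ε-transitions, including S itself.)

8

Start with {8, 15}.
From 8 via ε: add 11.
From 11 via ε: add 10.
From 10 via ε: add 14.
From 14 via ε: add 17.
From 17 via ε: add 5.
From 5 via ε: add 4.
ε-closure = {4, 5, 8, 10, 11, 14, 15, 17}, which has 8 states.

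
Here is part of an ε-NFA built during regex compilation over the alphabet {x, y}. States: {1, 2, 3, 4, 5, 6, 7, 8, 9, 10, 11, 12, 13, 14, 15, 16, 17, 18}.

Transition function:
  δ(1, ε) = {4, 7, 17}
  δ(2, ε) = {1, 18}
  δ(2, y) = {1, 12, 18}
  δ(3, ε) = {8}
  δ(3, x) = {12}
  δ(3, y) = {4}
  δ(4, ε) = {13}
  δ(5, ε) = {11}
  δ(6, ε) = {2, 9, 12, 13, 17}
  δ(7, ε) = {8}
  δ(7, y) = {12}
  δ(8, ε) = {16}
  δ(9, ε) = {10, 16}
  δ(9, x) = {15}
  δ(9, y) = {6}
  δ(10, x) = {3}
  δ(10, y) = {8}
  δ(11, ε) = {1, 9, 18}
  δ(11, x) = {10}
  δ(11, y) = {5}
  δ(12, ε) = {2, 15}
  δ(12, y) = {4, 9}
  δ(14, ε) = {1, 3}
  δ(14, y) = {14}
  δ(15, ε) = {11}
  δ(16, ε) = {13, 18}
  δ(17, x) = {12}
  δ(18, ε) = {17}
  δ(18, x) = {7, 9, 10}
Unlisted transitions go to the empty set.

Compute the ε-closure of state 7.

{7, 8, 13, 16, 17, 18}

Start with {7}.
From 7 via ε: add 8.
From 8 via ε: add 16.
From 16 via ε: add 13, 18.
From 18 via ε: add 17.
No new states can be added; the closed set is {7, 8, 13, 16, 17, 18}.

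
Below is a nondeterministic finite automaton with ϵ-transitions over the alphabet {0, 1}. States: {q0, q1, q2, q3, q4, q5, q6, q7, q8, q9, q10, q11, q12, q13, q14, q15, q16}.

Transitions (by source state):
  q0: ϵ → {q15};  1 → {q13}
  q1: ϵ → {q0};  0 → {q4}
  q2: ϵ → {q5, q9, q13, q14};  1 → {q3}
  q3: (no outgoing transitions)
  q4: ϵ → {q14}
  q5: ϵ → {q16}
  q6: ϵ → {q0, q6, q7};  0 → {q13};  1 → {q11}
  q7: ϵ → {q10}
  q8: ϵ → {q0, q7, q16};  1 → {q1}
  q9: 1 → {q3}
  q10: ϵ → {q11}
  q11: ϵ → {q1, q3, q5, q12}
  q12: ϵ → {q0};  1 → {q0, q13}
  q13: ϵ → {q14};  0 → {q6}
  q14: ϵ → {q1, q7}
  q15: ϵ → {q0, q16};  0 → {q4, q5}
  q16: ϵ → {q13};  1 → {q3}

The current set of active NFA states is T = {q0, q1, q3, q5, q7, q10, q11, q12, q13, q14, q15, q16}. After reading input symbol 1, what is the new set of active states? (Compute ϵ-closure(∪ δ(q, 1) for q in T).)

q0 on 1 → {q13}.
q12 on 1 → {q0, q13}.
q16 on 1 → {q3}.
No 1-transition from q1, q3, q5, q7, q10, q11, q13, q14, q15.
Union after reading 1: {q0, q3, q13}.
Now take the ϵ-closure:
From q0 via ϵ: add q15.
From q13 via ϵ: add q14.
From q14 via ϵ: add q1, q7.
From q15 via ϵ: add q16.
From q7 via ϵ: add q10.
From q10 via ϵ: add q11.
From q11 via ϵ: add q5, q12.
No new states can be added; the closed set is {q0, q1, q3, q5, q7, q10, q11, q12, q13, q14, q15, q16}.

{q0, q1, q3, q5, q7, q10, q11, q12, q13, q14, q15, q16}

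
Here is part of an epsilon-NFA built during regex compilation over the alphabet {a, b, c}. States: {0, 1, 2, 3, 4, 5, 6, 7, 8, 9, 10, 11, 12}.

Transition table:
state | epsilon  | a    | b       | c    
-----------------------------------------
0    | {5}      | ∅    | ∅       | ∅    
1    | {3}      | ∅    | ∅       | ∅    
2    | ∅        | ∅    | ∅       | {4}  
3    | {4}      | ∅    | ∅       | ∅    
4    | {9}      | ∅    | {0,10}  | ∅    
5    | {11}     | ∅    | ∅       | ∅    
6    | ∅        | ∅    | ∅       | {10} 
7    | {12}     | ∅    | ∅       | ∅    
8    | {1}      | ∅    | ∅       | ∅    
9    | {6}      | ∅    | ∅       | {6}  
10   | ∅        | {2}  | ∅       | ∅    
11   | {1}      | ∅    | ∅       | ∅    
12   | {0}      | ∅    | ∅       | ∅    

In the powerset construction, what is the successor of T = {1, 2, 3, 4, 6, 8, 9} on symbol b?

{0, 1, 3, 4, 5, 6, 9, 10, 11}

4 on b → {0, 10}.
No b-transition from 1, 2, 3, 6, 8, 9.
Union after reading b: {0, 10}.
Now take the epsilon-closure:
From 0 via epsilon: add 5.
From 5 via epsilon: add 11.
From 11 via epsilon: add 1.
From 1 via epsilon: add 3.
From 3 via epsilon: add 4.
From 4 via epsilon: add 9.
From 9 via epsilon: add 6.
No new states can be added; the closed set is {0, 1, 3, 4, 5, 6, 9, 10, 11}.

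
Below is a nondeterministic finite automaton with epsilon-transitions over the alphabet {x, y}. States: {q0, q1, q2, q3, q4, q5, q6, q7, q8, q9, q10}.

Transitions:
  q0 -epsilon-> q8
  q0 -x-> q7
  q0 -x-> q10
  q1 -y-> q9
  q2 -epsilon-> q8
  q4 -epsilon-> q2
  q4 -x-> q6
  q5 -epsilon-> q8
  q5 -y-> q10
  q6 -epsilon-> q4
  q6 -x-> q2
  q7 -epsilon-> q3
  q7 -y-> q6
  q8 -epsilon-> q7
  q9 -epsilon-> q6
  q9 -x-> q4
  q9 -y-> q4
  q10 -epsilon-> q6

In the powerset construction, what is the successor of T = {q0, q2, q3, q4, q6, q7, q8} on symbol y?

{q2, q3, q4, q6, q7, q8}

q7 on y → {q6}.
No y-transition from q0, q2, q3, q4, q6, q8.
Union after reading y: {q6}.
Now take the epsilon-closure:
From q6 via epsilon: add q4.
From q4 via epsilon: add q2.
From q2 via epsilon: add q8.
From q8 via epsilon: add q7.
From q7 via epsilon: add q3.
No new states can be added; the closed set is {q2, q3, q4, q6, q7, q8}.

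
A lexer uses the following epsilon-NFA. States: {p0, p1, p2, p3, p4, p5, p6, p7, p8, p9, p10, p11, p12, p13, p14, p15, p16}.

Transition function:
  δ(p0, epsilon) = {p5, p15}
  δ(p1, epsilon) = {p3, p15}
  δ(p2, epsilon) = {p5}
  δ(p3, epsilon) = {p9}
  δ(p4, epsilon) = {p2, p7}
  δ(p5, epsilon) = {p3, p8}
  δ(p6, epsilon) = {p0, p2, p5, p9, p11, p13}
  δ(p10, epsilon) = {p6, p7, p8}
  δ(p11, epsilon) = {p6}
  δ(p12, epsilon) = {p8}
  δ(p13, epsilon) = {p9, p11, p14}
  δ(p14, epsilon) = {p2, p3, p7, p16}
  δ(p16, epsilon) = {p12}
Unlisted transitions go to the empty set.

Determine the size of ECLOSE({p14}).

Start with {p14}.
From p14 via epsilon: add p2, p3, p7, p16.
From p2 via epsilon: add p5.
From p3 via epsilon: add p9.
From p16 via epsilon: add p12.
From p5 via epsilon: add p8.
epsilon-closure = {p2, p3, p5, p7, p8, p9, p12, p14, p16}, which has 9 states.

9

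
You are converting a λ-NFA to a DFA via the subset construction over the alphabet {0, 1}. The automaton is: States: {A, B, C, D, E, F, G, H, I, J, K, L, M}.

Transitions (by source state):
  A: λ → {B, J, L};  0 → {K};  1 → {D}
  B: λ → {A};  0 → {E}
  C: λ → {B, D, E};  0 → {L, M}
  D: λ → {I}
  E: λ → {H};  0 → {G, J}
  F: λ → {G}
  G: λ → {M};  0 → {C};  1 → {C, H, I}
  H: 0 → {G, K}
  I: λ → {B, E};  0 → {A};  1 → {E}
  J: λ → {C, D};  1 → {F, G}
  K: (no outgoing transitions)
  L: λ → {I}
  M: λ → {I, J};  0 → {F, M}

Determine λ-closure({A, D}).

{A, B, C, D, E, H, I, J, L}

Start with {A, D}.
From A via λ: add B, J, L.
From D via λ: add I.
From I via λ: add E.
From J via λ: add C.
From E via λ: add H.
No new states can be added; the closed set is {A, B, C, D, E, H, I, J, L}.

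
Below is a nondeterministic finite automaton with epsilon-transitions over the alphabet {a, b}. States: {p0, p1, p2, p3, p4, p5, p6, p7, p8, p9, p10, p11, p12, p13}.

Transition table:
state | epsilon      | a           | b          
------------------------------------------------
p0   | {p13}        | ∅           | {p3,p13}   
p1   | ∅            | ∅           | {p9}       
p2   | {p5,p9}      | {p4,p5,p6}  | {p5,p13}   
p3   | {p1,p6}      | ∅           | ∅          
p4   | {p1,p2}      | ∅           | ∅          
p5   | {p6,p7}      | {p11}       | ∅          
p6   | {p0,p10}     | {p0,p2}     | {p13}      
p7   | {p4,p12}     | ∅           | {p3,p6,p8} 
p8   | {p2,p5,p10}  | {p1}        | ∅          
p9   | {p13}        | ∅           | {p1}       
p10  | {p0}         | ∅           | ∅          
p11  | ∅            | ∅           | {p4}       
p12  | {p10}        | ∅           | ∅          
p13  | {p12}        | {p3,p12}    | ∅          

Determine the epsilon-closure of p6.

Start with {p6}.
From p6 via epsilon: add p0, p10.
From p0 via epsilon: add p13.
From p13 via epsilon: add p12.
No new states can be added; the closed set is {p0, p6, p10, p12, p13}.

{p0, p6, p10, p12, p13}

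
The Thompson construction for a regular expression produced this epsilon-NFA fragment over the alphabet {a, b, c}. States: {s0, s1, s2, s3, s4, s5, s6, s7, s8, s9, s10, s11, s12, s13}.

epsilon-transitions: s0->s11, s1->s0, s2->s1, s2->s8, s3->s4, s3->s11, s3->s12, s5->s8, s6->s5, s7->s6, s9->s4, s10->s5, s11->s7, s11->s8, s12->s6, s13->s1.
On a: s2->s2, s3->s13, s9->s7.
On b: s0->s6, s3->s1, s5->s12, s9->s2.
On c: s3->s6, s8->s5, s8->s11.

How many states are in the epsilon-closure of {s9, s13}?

Start with {s9, s13}.
From s9 via epsilon: add s4.
From s13 via epsilon: add s1.
From s1 via epsilon: add s0.
From s0 via epsilon: add s11.
From s11 via epsilon: add s7, s8.
From s7 via epsilon: add s6.
From s6 via epsilon: add s5.
epsilon-closure = {s0, s1, s4, s5, s6, s7, s8, s9, s11, s13}, which has 10 states.

10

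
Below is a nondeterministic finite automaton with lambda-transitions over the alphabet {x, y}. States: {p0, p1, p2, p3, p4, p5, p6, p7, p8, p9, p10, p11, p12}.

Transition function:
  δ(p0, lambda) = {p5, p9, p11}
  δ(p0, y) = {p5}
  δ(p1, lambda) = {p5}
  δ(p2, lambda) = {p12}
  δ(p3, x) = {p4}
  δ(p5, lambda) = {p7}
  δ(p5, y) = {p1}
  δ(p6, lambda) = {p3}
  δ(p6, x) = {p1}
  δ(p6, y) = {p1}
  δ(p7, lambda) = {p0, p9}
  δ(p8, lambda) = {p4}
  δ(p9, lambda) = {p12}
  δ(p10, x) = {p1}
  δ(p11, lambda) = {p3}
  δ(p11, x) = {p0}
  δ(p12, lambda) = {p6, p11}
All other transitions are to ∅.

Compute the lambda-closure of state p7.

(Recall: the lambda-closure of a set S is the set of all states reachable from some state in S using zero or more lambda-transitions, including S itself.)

Start with {p7}.
From p7 via lambda: add p0, p9.
From p0 via lambda: add p5, p11.
From p9 via lambda: add p12.
From p11 via lambda: add p3.
From p12 via lambda: add p6.
No new states can be added; the closed set is {p0, p3, p5, p6, p7, p9, p11, p12}.

{p0, p3, p5, p6, p7, p9, p11, p12}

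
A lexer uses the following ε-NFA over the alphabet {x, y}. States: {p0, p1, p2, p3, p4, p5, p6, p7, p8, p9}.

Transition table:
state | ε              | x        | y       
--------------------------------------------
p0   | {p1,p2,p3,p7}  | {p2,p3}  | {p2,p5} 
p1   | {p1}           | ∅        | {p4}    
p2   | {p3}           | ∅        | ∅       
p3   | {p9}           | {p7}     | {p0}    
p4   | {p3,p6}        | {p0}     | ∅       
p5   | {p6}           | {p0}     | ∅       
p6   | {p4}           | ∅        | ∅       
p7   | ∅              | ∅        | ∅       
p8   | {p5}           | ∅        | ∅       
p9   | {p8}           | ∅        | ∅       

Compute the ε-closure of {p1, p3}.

Start with {p1, p3}.
From p3 via ε: add p9.
From p9 via ε: add p8.
From p8 via ε: add p5.
From p5 via ε: add p6.
From p6 via ε: add p4.
No new states can be added; the closed set is {p1, p3, p4, p5, p6, p8, p9}.

{p1, p3, p4, p5, p6, p8, p9}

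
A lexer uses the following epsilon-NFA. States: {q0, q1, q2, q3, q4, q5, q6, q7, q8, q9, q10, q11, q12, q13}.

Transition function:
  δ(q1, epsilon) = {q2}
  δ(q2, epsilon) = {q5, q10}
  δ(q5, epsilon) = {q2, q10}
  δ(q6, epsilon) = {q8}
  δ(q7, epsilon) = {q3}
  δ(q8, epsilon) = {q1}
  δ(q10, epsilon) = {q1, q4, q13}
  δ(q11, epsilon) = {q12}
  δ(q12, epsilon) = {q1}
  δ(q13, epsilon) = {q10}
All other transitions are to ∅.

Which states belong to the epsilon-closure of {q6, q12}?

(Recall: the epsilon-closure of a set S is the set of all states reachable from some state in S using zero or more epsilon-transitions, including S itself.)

{q1, q2, q4, q5, q6, q8, q10, q12, q13}

Start with {q6, q12}.
From q6 via epsilon: add q8.
From q12 via epsilon: add q1.
From q1 via epsilon: add q2.
From q2 via epsilon: add q5, q10.
From q10 via epsilon: add q4, q13.
No new states can be added; the closed set is {q1, q2, q4, q5, q6, q8, q10, q12, q13}.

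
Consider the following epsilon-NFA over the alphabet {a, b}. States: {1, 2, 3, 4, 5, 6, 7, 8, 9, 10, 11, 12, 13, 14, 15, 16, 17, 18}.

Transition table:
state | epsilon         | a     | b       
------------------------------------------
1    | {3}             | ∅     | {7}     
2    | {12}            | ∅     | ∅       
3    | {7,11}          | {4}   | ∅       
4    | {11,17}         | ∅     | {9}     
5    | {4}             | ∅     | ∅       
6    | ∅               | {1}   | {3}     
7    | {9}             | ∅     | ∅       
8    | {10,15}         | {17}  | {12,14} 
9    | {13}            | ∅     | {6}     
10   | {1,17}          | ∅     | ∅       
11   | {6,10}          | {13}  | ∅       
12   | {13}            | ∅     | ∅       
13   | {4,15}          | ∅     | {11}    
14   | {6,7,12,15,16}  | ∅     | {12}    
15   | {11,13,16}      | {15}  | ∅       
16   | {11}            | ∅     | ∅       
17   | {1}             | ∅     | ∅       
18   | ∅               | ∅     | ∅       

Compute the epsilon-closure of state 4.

Start with {4}.
From 4 via epsilon: add 11, 17.
From 11 via epsilon: add 6, 10.
From 17 via epsilon: add 1.
From 1 via epsilon: add 3.
From 3 via epsilon: add 7.
From 7 via epsilon: add 9.
From 9 via epsilon: add 13.
From 13 via epsilon: add 15.
From 15 via epsilon: add 16.
No new states can be added; the closed set is {1, 3, 4, 6, 7, 9, 10, 11, 13, 15, 16, 17}.

{1, 3, 4, 6, 7, 9, 10, 11, 13, 15, 16, 17}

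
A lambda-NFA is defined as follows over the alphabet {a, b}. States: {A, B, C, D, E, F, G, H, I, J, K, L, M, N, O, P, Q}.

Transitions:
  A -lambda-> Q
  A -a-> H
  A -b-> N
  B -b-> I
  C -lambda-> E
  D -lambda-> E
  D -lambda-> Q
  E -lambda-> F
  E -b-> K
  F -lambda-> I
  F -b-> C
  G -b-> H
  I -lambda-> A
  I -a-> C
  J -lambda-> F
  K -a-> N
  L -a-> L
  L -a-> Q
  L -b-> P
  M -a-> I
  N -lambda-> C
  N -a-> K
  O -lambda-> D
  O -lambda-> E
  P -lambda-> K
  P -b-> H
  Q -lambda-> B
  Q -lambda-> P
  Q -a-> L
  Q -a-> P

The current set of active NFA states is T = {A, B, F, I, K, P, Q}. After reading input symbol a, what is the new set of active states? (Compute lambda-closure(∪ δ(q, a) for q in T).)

{A, B, C, E, F, H, I, K, L, N, P, Q}

A on a → {H}.
I on a → {C}.
K on a → {N}.
Q on a → {L, P}.
No a-transition from B, F, P.
Union after reading a: {C, H, L, N, P}.
Now take the lambda-closure:
From C via lambda: add E.
From P via lambda: add K.
From E via lambda: add F.
From F via lambda: add I.
From I via lambda: add A.
From A via lambda: add Q.
From Q via lambda: add B.
No new states can be added; the closed set is {A, B, C, E, F, H, I, K, L, N, P, Q}.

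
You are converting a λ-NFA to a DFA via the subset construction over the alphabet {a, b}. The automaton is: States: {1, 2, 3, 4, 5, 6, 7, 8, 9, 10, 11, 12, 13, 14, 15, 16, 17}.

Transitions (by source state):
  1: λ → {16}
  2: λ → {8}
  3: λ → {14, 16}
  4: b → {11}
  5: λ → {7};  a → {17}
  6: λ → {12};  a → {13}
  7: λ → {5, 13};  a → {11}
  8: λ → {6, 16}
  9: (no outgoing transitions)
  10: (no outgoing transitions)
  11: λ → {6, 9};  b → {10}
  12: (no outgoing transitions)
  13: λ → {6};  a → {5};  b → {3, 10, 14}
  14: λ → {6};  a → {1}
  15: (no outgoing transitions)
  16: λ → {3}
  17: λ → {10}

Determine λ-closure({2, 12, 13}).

{2, 3, 6, 8, 12, 13, 14, 16}

Start with {2, 12, 13}.
From 2 via λ: add 8.
From 13 via λ: add 6.
From 8 via λ: add 16.
From 16 via λ: add 3.
From 3 via λ: add 14.
No new states can be added; the closed set is {2, 3, 6, 8, 12, 13, 14, 16}.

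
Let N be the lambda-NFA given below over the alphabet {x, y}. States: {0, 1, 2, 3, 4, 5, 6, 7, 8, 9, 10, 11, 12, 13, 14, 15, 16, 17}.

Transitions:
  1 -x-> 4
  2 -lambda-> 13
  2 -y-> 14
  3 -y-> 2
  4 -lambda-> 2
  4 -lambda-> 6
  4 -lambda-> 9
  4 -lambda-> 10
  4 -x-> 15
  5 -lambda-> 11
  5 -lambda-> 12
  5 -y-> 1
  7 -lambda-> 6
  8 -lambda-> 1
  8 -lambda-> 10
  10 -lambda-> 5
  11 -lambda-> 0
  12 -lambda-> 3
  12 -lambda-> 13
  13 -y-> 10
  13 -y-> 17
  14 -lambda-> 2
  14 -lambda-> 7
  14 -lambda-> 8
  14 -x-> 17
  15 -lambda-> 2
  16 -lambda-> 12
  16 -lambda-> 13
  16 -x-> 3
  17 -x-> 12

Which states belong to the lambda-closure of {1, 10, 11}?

Start with {1, 10, 11}.
From 10 via lambda: add 5.
From 11 via lambda: add 0.
From 5 via lambda: add 12.
From 12 via lambda: add 3, 13.
No new states can be added; the closed set is {0, 1, 3, 5, 10, 11, 12, 13}.

{0, 1, 3, 5, 10, 11, 12, 13}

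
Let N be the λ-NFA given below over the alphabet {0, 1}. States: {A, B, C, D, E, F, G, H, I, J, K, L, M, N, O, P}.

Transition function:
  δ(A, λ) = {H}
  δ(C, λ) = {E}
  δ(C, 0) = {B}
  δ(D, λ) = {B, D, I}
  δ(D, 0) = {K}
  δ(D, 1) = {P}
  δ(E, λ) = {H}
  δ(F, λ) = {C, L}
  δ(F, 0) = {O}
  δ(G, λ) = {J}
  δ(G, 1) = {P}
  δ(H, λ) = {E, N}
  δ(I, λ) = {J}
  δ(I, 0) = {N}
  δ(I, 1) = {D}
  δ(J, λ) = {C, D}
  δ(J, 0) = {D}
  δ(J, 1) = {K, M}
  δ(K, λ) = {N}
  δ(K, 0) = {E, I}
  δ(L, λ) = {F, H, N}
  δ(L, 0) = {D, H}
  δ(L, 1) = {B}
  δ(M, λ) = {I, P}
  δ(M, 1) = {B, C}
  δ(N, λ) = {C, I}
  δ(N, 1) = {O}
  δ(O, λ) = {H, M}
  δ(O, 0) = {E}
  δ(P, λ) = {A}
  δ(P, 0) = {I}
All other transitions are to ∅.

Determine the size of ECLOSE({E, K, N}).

Start with {E, K, N}.
From E via λ: add H.
From N via λ: add C, I.
From I via λ: add J.
From J via λ: add D.
From D via λ: add B.
λ-closure = {B, C, D, E, H, I, J, K, N}, which has 9 states.

9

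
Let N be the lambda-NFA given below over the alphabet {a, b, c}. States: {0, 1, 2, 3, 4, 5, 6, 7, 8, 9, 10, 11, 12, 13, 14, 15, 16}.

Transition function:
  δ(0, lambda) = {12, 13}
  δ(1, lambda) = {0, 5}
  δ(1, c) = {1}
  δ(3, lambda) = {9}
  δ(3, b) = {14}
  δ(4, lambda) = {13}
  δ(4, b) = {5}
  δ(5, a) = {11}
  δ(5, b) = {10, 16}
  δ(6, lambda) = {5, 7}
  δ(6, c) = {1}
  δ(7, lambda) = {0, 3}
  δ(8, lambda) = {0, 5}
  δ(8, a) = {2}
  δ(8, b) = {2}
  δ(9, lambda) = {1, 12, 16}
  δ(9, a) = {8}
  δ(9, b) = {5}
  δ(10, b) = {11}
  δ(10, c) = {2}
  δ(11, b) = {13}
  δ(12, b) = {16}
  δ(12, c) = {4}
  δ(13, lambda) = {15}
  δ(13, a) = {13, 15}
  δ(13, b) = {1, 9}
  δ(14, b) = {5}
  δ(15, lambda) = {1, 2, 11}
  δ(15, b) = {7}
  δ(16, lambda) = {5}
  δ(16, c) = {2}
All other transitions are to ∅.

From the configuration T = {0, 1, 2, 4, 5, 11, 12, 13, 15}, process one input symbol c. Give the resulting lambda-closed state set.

{0, 1, 2, 4, 5, 11, 12, 13, 15}

1 on c → {1}.
12 on c → {4}.
No c-transition from 0, 2, 4, 5, 11, 13, 15.
Union after reading c: {1, 4}.
Now take the lambda-closure:
From 1 via lambda: add 0, 5.
From 4 via lambda: add 13.
From 0 via lambda: add 12.
From 13 via lambda: add 15.
From 15 via lambda: add 2, 11.
No new states can be added; the closed set is {0, 1, 2, 4, 5, 11, 12, 13, 15}.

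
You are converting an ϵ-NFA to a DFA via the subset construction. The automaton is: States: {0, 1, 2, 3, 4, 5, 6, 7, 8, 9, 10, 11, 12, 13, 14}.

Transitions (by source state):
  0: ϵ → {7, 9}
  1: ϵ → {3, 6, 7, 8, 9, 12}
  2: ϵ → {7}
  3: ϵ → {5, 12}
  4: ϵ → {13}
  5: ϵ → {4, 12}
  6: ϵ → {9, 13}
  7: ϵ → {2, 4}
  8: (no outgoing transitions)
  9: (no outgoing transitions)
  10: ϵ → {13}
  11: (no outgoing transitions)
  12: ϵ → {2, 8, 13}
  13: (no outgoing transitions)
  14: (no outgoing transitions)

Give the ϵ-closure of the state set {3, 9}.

{2, 3, 4, 5, 7, 8, 9, 12, 13}

Start with {3, 9}.
From 3 via ϵ: add 5, 12.
From 5 via ϵ: add 4.
From 12 via ϵ: add 2, 8, 13.
From 2 via ϵ: add 7.
No new states can be added; the closed set is {2, 3, 4, 5, 7, 8, 9, 12, 13}.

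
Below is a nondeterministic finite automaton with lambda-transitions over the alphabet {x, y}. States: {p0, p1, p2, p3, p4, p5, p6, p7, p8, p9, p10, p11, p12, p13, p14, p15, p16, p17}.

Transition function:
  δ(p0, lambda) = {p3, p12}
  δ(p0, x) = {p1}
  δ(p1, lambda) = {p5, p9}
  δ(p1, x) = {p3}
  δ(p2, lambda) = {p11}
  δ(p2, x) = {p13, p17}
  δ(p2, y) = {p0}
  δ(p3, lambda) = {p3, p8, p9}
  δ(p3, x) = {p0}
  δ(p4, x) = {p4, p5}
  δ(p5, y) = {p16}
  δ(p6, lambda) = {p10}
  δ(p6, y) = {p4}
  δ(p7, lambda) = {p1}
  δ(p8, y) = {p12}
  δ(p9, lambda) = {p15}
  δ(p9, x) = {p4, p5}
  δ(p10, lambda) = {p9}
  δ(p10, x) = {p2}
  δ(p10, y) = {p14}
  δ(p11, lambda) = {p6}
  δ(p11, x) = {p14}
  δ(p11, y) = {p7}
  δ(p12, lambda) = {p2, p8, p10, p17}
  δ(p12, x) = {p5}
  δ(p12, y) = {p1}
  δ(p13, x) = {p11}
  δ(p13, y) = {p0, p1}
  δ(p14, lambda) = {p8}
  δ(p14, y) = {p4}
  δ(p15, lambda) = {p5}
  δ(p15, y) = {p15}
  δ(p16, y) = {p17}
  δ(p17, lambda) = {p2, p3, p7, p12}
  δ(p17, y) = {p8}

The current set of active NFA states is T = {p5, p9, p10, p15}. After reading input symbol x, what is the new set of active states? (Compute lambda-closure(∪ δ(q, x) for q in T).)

p9 on x → {p4, p5}.
p10 on x → {p2}.
No x-transition from p5, p15.
Union after reading x: {p2, p4, p5}.
Now take the lambda-closure:
From p2 via lambda: add p11.
From p11 via lambda: add p6.
From p6 via lambda: add p10.
From p10 via lambda: add p9.
From p9 via lambda: add p15.
No new states can be added; the closed set is {p2, p4, p5, p6, p9, p10, p11, p15}.

{p2, p4, p5, p6, p9, p10, p11, p15}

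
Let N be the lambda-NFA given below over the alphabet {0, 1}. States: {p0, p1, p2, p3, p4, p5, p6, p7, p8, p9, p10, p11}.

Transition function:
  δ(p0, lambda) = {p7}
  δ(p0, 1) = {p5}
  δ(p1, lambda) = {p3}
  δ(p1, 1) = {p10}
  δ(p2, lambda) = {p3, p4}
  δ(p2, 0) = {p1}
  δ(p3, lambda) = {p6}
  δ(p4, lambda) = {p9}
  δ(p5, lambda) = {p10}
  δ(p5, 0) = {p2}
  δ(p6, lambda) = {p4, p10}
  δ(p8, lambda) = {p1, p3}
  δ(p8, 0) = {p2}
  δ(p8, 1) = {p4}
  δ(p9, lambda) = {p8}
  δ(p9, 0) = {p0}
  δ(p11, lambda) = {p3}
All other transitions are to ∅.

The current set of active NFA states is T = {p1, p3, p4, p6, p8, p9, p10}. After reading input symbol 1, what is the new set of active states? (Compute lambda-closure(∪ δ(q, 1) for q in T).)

p1 on 1 → {p10}.
p8 on 1 → {p4}.
No 1-transition from p3, p4, p6, p9, p10.
Union after reading 1: {p4, p10}.
Now take the lambda-closure:
From p4 via lambda: add p9.
From p9 via lambda: add p8.
From p8 via lambda: add p1, p3.
From p3 via lambda: add p6.
No new states can be added; the closed set is {p1, p3, p4, p6, p8, p9, p10}.

{p1, p3, p4, p6, p8, p9, p10}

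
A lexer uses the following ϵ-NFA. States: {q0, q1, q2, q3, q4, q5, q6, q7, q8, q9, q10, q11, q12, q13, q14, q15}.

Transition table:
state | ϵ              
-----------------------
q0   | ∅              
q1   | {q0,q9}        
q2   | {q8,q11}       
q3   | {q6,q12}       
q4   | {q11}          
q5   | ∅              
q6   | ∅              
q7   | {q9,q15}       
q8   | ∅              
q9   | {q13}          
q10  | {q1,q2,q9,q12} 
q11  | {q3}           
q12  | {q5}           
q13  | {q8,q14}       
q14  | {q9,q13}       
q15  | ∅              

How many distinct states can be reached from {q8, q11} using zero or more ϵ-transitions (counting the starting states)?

6

Start with {q8, q11}.
From q11 via ϵ: add q3.
From q3 via ϵ: add q6, q12.
From q12 via ϵ: add q5.
ϵ-closure = {q3, q5, q6, q8, q11, q12}, which has 6 states.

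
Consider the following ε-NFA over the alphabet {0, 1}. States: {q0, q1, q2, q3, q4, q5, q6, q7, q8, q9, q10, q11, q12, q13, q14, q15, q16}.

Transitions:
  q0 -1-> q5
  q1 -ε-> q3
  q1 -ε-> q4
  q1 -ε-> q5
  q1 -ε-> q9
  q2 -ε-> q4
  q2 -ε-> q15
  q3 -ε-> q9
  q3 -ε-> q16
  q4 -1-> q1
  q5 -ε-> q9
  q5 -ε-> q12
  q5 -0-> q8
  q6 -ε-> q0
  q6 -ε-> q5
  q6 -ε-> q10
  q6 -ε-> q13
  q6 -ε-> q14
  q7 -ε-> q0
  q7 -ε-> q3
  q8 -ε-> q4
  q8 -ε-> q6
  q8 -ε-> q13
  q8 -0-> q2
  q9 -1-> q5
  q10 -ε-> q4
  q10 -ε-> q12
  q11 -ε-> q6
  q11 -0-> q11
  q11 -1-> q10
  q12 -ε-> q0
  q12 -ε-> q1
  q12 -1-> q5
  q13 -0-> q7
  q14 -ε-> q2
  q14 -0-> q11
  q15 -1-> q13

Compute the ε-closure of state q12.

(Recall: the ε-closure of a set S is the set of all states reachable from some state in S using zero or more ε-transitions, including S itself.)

{q0, q1, q3, q4, q5, q9, q12, q16}

Start with {q12}.
From q12 via ε: add q0, q1.
From q1 via ε: add q3, q4, q5, q9.
From q3 via ε: add q16.
No new states can be added; the closed set is {q0, q1, q3, q4, q5, q9, q12, q16}.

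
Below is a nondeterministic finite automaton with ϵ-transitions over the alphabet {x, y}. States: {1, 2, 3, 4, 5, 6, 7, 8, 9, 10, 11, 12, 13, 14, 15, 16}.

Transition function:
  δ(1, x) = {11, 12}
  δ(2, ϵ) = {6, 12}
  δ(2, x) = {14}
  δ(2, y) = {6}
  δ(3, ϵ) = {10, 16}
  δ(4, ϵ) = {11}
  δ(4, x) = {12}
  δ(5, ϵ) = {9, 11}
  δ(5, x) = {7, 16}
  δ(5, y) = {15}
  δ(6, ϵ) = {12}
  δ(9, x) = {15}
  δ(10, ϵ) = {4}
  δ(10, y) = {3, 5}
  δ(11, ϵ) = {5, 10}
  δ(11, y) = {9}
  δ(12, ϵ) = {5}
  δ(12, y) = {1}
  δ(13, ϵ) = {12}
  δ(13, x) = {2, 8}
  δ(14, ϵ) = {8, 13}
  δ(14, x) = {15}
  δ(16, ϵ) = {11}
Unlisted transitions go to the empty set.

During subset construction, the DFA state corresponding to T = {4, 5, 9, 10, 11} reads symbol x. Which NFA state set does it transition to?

4 on x → {12}.
5 on x → {7, 16}.
9 on x → {15}.
No x-transition from 10, 11.
Union after reading x: {7, 12, 15, 16}.
Now take the ϵ-closure:
From 12 via ϵ: add 5.
From 16 via ϵ: add 11.
From 5 via ϵ: add 9.
From 11 via ϵ: add 10.
From 10 via ϵ: add 4.
No new states can be added; the closed set is {4, 5, 7, 9, 10, 11, 12, 15, 16}.

{4, 5, 7, 9, 10, 11, 12, 15, 16}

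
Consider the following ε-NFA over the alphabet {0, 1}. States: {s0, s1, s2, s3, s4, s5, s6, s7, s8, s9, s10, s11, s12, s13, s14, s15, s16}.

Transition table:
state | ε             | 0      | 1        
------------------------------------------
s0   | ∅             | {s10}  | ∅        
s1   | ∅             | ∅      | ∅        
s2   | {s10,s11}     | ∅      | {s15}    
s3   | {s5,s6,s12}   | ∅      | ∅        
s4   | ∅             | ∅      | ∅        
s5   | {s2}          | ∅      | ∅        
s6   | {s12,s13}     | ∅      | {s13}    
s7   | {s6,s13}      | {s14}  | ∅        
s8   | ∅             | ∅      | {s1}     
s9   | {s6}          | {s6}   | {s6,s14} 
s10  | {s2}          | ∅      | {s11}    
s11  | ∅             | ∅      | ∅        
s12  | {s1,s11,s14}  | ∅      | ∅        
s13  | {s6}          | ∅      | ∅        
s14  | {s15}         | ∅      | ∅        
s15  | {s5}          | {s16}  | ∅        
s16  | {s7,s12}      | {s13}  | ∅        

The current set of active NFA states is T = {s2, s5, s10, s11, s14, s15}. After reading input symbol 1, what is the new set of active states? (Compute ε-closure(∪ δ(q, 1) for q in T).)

{s2, s5, s10, s11, s15}

s2 on 1 → {s15}.
s10 on 1 → {s11}.
No 1-transition from s5, s11, s14, s15.
Union after reading 1: {s11, s15}.
Now take the ε-closure:
From s15 via ε: add s5.
From s5 via ε: add s2.
From s2 via ε: add s10.
No new states can be added; the closed set is {s2, s5, s10, s11, s15}.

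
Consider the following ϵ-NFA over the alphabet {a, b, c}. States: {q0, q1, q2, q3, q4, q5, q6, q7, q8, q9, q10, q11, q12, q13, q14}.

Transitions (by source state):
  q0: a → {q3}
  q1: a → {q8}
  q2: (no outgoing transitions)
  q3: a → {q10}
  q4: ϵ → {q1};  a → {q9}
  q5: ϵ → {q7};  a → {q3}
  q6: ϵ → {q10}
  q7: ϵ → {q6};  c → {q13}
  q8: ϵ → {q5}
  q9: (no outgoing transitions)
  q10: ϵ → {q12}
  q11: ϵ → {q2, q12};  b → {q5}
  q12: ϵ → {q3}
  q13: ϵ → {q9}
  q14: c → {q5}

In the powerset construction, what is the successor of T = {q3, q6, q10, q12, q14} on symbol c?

{q3, q5, q6, q7, q10, q12}

q14 on c → {q5}.
No c-transition from q3, q6, q10, q12.
Union after reading c: {q5}.
Now take the ϵ-closure:
From q5 via ϵ: add q7.
From q7 via ϵ: add q6.
From q6 via ϵ: add q10.
From q10 via ϵ: add q12.
From q12 via ϵ: add q3.
No new states can be added; the closed set is {q3, q5, q6, q7, q10, q12}.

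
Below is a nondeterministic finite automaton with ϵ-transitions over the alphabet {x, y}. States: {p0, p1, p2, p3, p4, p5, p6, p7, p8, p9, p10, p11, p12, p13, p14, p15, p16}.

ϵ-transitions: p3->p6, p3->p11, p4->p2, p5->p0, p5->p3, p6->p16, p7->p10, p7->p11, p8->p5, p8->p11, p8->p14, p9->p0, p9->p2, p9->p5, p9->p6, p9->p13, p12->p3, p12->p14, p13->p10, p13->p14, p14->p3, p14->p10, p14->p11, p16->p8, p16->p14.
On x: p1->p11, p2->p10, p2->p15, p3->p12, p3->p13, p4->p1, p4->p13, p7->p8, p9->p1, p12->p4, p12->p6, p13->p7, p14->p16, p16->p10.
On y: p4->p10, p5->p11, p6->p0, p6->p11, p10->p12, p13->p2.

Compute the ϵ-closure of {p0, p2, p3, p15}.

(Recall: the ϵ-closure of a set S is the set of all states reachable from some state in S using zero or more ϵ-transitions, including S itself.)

{p0, p2, p3, p5, p6, p8, p10, p11, p14, p15, p16}

Start with {p0, p2, p3, p15}.
From p3 via ϵ: add p6, p11.
From p6 via ϵ: add p16.
From p16 via ϵ: add p8, p14.
From p8 via ϵ: add p5.
From p14 via ϵ: add p10.
No new states can be added; the closed set is {p0, p2, p3, p5, p6, p8, p10, p11, p14, p15, p16}.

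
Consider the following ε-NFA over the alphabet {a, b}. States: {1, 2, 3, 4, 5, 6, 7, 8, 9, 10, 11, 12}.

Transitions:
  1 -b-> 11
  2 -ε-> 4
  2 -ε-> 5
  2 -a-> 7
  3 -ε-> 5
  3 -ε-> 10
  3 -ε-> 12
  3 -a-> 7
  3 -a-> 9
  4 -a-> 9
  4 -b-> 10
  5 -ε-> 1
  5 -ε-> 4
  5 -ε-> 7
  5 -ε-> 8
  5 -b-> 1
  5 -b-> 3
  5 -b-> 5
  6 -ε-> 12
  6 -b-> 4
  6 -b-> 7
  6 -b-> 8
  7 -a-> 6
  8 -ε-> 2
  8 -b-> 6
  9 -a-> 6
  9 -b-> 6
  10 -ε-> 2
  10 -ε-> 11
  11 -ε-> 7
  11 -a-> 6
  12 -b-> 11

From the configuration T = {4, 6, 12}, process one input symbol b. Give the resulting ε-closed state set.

{1, 2, 4, 5, 7, 8, 10, 11}

4 on b → {10}.
6 on b → {4, 7, 8}.
12 on b → {11}.
Union after reading b: {4, 7, 8, 10, 11}.
Now take the ε-closure:
From 8 via ε: add 2.
From 2 via ε: add 5.
From 5 via ε: add 1.
No new states can be added; the closed set is {1, 2, 4, 5, 7, 8, 10, 11}.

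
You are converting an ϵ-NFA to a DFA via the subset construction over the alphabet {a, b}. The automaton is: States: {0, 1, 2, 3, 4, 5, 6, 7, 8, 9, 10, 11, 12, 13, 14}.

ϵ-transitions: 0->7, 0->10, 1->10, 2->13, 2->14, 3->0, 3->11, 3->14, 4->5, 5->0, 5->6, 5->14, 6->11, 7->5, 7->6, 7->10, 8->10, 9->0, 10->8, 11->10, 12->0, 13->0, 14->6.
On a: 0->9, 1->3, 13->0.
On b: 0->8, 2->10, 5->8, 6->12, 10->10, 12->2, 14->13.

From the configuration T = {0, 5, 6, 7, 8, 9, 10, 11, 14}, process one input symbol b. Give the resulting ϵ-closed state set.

0 on b → {8}.
5 on b → {8}.
6 on b → {12}.
10 on b → {10}.
14 on b → {13}.
No b-transition from 7, 8, 9, 11.
Union after reading b: {8, 10, 12, 13}.
Now take the ϵ-closure:
From 12 via ϵ: add 0.
From 0 via ϵ: add 7.
From 7 via ϵ: add 5, 6.
From 5 via ϵ: add 14.
From 6 via ϵ: add 11.
No new states can be added; the closed set is {0, 5, 6, 7, 8, 10, 11, 12, 13, 14}.

{0, 5, 6, 7, 8, 10, 11, 12, 13, 14}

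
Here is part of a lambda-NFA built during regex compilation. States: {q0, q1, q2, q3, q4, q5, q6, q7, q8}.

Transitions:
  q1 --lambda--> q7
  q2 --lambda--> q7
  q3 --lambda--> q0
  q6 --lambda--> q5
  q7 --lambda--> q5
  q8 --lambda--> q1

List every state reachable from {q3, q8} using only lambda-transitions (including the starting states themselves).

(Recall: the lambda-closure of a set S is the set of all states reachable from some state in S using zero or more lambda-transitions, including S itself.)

{q0, q1, q3, q5, q7, q8}

Start with {q3, q8}.
From q3 via lambda: add q0.
From q8 via lambda: add q1.
From q1 via lambda: add q7.
From q7 via lambda: add q5.
No new states can be added; the closed set is {q0, q1, q3, q5, q7, q8}.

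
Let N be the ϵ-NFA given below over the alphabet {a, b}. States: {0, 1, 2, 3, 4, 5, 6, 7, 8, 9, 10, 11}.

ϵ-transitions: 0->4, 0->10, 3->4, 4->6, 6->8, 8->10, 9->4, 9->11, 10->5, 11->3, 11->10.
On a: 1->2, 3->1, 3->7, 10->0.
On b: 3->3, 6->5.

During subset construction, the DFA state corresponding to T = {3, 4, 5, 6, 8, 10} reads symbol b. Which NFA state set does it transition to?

{3, 4, 5, 6, 8, 10}

3 on b → {3}.
6 on b → {5}.
No b-transition from 4, 5, 8, 10.
Union after reading b: {3, 5}.
Now take the ϵ-closure:
From 3 via ϵ: add 4.
From 4 via ϵ: add 6.
From 6 via ϵ: add 8.
From 8 via ϵ: add 10.
No new states can be added; the closed set is {3, 4, 5, 6, 8, 10}.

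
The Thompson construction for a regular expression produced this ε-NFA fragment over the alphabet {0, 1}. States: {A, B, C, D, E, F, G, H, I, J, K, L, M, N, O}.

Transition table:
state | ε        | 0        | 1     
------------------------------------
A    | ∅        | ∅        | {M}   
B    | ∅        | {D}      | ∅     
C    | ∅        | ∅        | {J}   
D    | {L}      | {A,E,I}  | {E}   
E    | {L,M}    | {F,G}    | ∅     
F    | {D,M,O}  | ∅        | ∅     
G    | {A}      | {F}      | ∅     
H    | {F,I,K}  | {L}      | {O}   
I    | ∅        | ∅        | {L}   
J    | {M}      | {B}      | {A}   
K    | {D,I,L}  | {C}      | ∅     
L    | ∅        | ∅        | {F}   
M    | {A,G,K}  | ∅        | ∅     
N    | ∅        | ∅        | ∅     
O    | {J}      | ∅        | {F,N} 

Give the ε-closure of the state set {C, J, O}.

Start with {C, J, O}.
From J via ε: add M.
From M via ε: add A, G, K.
From K via ε: add D, I, L.
No new states can be added; the closed set is {A, C, D, G, I, J, K, L, M, O}.

{A, C, D, G, I, J, K, L, M, O}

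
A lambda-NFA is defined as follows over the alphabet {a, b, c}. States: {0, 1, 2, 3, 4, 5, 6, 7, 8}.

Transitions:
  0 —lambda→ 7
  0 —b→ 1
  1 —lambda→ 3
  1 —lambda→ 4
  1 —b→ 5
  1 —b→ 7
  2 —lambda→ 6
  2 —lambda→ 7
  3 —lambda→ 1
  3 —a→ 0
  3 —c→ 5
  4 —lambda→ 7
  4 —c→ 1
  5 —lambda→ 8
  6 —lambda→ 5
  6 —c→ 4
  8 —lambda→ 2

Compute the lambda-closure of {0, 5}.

{0, 2, 5, 6, 7, 8}

Start with {0, 5}.
From 0 via lambda: add 7.
From 5 via lambda: add 8.
From 8 via lambda: add 2.
From 2 via lambda: add 6.
No new states can be added; the closed set is {0, 2, 5, 6, 7, 8}.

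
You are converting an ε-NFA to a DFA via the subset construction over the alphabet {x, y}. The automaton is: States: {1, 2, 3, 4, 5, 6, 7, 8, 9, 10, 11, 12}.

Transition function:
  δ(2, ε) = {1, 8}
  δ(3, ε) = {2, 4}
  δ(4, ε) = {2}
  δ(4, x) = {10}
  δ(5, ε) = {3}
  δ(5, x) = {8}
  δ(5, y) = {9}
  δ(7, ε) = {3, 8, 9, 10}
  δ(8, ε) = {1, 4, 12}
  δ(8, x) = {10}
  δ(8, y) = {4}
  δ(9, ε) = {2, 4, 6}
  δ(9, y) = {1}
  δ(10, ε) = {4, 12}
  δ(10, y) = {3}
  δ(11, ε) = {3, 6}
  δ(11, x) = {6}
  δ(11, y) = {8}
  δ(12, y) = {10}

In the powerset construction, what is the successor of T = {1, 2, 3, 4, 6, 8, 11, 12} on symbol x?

{1, 2, 4, 6, 8, 10, 12}

4 on x → {10}.
8 on x → {10}.
11 on x → {6}.
No x-transition from 1, 2, 3, 6, 12.
Union after reading x: {6, 10}.
Now take the ε-closure:
From 10 via ε: add 4, 12.
From 4 via ε: add 2.
From 2 via ε: add 1, 8.
No new states can be added; the closed set is {1, 2, 4, 6, 8, 10, 12}.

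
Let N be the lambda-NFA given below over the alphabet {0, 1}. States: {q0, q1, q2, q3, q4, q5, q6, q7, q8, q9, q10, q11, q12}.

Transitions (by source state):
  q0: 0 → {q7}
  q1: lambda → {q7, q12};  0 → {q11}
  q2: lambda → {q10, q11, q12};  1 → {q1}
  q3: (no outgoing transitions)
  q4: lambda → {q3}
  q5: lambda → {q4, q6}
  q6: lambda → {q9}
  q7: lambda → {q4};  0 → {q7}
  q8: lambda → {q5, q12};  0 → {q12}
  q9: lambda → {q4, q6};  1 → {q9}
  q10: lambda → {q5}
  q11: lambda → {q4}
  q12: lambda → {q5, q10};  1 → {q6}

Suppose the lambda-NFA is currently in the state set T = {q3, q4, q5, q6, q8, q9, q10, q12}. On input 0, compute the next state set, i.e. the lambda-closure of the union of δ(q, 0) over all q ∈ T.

q8 on 0 → {q12}.
No 0-transition from q3, q4, q5, q6, q9, q10, q12.
Union after reading 0: {q12}.
Now take the lambda-closure:
From q12 via lambda: add q5, q10.
From q5 via lambda: add q4, q6.
From q4 via lambda: add q3.
From q6 via lambda: add q9.
No new states can be added; the closed set is {q3, q4, q5, q6, q9, q10, q12}.

{q3, q4, q5, q6, q9, q10, q12}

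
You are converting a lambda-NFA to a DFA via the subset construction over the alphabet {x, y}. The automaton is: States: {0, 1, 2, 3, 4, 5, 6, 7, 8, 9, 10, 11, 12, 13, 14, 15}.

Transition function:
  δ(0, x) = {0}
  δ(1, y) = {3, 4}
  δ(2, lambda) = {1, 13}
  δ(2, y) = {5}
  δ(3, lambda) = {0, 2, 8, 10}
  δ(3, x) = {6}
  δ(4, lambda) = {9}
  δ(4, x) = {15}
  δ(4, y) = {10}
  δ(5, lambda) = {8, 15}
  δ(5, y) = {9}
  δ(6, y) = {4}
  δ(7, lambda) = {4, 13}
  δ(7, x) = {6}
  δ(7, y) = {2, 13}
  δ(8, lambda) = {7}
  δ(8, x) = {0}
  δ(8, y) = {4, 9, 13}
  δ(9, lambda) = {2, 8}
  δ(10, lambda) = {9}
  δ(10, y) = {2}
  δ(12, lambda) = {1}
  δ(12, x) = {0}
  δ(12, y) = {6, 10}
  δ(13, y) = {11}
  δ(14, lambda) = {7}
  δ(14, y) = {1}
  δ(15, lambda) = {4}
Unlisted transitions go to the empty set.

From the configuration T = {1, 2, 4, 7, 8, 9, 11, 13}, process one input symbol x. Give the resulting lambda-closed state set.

{0, 1, 2, 4, 6, 7, 8, 9, 13, 15}

4 on x → {15}.
7 on x → {6}.
8 on x → {0}.
No x-transition from 1, 2, 9, 11, 13.
Union after reading x: {0, 6, 15}.
Now take the lambda-closure:
From 15 via lambda: add 4.
From 4 via lambda: add 9.
From 9 via lambda: add 2, 8.
From 2 via lambda: add 1, 13.
From 8 via lambda: add 7.
No new states can be added; the closed set is {0, 1, 2, 4, 6, 7, 8, 9, 13, 15}.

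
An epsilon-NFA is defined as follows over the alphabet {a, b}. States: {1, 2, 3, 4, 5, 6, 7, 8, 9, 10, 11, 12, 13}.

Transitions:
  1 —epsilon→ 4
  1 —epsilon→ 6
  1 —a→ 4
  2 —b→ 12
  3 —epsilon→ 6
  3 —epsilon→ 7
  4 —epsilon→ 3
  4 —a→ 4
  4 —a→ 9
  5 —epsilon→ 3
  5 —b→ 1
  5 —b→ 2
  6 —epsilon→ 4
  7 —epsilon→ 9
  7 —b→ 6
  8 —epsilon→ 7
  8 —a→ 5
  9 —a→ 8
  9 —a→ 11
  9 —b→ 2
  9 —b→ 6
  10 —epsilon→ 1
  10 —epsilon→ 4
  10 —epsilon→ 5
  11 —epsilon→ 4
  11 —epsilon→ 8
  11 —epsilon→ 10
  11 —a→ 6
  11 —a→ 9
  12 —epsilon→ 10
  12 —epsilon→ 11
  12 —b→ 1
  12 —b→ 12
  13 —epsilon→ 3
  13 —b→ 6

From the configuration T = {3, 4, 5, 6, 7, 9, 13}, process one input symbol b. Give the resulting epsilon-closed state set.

{1, 2, 3, 4, 6, 7, 9}

5 on b → {1, 2}.
7 on b → {6}.
9 on b → {2, 6}.
13 on b → {6}.
No b-transition from 3, 4, 6.
Union after reading b: {1, 2, 6}.
Now take the epsilon-closure:
From 1 via epsilon: add 4.
From 4 via epsilon: add 3.
From 3 via epsilon: add 7.
From 7 via epsilon: add 9.
No new states can be added; the closed set is {1, 2, 3, 4, 6, 7, 9}.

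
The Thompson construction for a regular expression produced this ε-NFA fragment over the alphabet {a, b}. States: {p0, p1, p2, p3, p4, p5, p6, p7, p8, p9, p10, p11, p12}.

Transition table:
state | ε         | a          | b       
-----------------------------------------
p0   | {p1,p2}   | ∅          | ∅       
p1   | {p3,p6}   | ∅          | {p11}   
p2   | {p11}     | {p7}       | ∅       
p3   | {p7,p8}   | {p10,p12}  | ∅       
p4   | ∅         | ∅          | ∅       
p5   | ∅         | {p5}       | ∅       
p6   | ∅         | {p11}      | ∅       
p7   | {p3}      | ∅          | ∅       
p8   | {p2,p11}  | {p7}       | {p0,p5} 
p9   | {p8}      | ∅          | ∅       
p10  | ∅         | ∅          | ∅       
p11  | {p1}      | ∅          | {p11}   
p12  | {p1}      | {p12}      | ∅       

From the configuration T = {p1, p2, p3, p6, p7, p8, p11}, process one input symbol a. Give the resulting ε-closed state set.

{p1, p2, p3, p6, p7, p8, p10, p11, p12}

p2 on a → {p7}.
p3 on a → {p10, p12}.
p6 on a → {p11}.
p8 on a → {p7}.
No a-transition from p1, p7, p11.
Union after reading a: {p7, p10, p11, p12}.
Now take the ε-closure:
From p7 via ε: add p3.
From p11 via ε: add p1.
From p1 via ε: add p6.
From p3 via ε: add p8.
From p8 via ε: add p2.
No new states can be added; the closed set is {p1, p2, p3, p6, p7, p8, p10, p11, p12}.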